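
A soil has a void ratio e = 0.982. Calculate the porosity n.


Result: 0.4955

Derivation:
Using the relation n = e / (1 + e)
n = 0.982 / (1 + 0.982)
n = 0.982 / 1.982
n = 0.4955


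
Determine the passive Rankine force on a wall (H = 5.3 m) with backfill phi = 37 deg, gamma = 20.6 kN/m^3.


Compute passive earth pressure coefficient:
Kp = tan^2(45 + phi/2) = tan^2(63.5) = 4.022791
Compute passive force:
Pp = 0.5 * Kp * gamma * H^2
Pp = 0.5 * 4.022791 * 20.6 * 5.3^2
Pp = 1163.9 kN/m


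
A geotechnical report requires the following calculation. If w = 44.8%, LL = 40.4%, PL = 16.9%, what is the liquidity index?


Result: 1.187

Derivation:
First compute the plasticity index:
PI = LL - PL = 40.4 - 16.9 = 23.5
Then compute the liquidity index:
LI = (w - PL) / PI
LI = (44.8 - 16.9) / 23.5
LI = 1.187


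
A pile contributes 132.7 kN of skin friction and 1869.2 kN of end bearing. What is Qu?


Using Qu = Qf + Qb
Qu = 132.7 + 1869.2
Qu = 2001.9 kN


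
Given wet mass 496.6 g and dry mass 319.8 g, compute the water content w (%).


Result: 55.28 %

Derivation:
Using w = (m_wet - m_dry) / m_dry * 100
m_wet - m_dry = 496.6 - 319.8 = 176.8 g
w = 176.8 / 319.8 * 100
w = 55.28 %


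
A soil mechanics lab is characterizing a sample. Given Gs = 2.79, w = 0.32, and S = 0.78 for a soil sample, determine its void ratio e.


Using the relation e = Gs * w / S
e = 2.79 * 0.32 / 0.78
e = 1.1446


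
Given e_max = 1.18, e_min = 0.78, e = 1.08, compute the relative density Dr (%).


Using Dr = (e_max - e) / (e_max - e_min) * 100
e_max - e = 1.18 - 1.08 = 0.1
e_max - e_min = 1.18 - 0.78 = 0.4
Dr = 0.1 / 0.4 * 100
Dr = 25.0 %


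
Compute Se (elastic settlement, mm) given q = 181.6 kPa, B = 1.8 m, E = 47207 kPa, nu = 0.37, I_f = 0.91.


Using Se = q * B * (1 - nu^2) * I_f / E
1 - nu^2 = 1 - 0.37^2 = 0.8631
Se = 181.6 * 1.8 * 0.8631 * 0.91 / 47207
Se = 0.005439 m
Convert to mm: Se = 0.005439 * 1000 = 5.439 mm


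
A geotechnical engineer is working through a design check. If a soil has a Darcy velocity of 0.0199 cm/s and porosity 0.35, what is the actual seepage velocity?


Result: 0.05686 cm/s

Derivation:
Using v_s = v_d / n
v_s = 0.0199 / 0.35
v_s = 0.05686 cm/s


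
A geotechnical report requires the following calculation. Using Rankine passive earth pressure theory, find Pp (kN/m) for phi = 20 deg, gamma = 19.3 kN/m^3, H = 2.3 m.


Result: 104.12 kN/m

Derivation:
Compute passive earth pressure coefficient:
Kp = tan^2(45 + phi/2) = tan^2(55.0) = 2.039607
Compute passive force:
Pp = 0.5 * Kp * gamma * H^2
Pp = 0.5 * 2.039607 * 19.3 * 2.3^2
Pp = 104.12 kN/m


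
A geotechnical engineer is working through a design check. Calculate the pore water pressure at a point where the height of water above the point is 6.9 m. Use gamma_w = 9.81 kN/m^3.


Using u = gamma_w * h_w
u = 9.81 * 6.9
u = 67.69 kPa


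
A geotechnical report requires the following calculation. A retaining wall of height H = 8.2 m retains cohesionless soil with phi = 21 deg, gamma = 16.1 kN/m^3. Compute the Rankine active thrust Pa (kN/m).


Compute active earth pressure coefficient:
Ka = tan^2(45 - phi/2) = tan^2(34.5) = 0.472355
Compute active force:
Pa = 0.5 * Ka * gamma * H^2
Pa = 0.5 * 0.472355 * 16.1 * 8.2^2
Pa = 255.68 kN/m


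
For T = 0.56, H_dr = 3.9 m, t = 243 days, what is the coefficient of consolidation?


Using cv = T * H_dr^2 / t
H_dr^2 = 3.9^2 = 15.21
cv = 0.56 * 15.21 / 243
cv = 0.03505 m^2/day


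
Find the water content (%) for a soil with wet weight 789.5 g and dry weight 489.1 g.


Result: 61.42 %

Derivation:
Using w = (m_wet - m_dry) / m_dry * 100
m_wet - m_dry = 789.5 - 489.1 = 300.4 g
w = 300.4 / 489.1 * 100
w = 61.42 %


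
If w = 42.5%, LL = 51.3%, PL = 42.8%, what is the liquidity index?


Result: -0.035

Derivation:
First compute the plasticity index:
PI = LL - PL = 51.3 - 42.8 = 8.5
Then compute the liquidity index:
LI = (w - PL) / PI
LI = (42.5 - 42.8) / 8.5
LI = -0.035


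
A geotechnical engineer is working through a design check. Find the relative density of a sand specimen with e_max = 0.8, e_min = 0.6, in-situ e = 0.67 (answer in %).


Using Dr = (e_max - e) / (e_max - e_min) * 100
e_max - e = 0.8 - 0.67 = 0.13
e_max - e_min = 0.8 - 0.6 = 0.2
Dr = 0.13 / 0.2 * 100
Dr = 65.0 %


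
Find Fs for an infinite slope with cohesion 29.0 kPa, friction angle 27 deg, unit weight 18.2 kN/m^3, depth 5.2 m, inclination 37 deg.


Using Fs = c / (gamma*H*sin(beta)*cos(beta)) + tan(phi)/tan(beta)
Cohesion contribution = 29.0 / (18.2*5.2*sin(37)*cos(37))
Cohesion contribution = 0.637546
Friction contribution = tan(27)/tan(37) = 0.676163
Fs = 0.637546 + 0.676163
Fs = 1.314


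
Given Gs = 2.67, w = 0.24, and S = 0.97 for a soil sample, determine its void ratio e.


Result: 0.6606

Derivation:
Using the relation e = Gs * w / S
e = 2.67 * 0.24 / 0.97
e = 0.6606


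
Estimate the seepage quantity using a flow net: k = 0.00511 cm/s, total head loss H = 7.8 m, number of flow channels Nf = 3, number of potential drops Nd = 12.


Convert k to m/s for unit consistency with H:
k = 0.00511 cm/s = 0.00511 / 100 m/s = 5.11e-05 m/s
Using q = k * H * Nf / Nd
Nf / Nd = 3 / 12 = 0.25
q = 5.11e-05 * 7.8 * 0.25
q = 9.964e-05 m^3/s per m


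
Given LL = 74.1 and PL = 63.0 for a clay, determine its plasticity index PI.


Using PI = LL - PL
PI = 74.1 - 63.0
PI = 11.1


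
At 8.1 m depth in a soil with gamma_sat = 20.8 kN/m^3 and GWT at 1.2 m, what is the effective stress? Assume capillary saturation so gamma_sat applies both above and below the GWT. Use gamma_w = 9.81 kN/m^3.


Total stress = gamma_sat * depth
sigma = 20.8 * 8.1 = 168.48 kPa
Pore water pressure u = gamma_w * (depth - d_wt)
u = 9.81 * (8.1 - 1.2) = 67.689 kPa
Effective stress = sigma - u
sigma' = 168.48 - 67.689 = 100.79 kPa


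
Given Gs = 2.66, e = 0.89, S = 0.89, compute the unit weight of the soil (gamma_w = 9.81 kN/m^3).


Using gamma = gamma_w * (Gs + S*e) / (1 + e)
Numerator: Gs + S*e = 2.66 + 0.89*0.89 = 3.4521
Denominator: 1 + e = 1 + 0.89 = 1.89
gamma = 9.81 * 3.4521 / 1.89
gamma = 17.918 kN/m^3


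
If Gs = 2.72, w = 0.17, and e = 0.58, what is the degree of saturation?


Result: 0.7972

Derivation:
Using S = Gs * w / e
S = 2.72 * 0.17 / 0.58
S = 0.7972


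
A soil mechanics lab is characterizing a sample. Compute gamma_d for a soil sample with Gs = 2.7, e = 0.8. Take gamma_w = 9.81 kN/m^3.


Using gamma_d = Gs * gamma_w / (1 + e)
gamma_d = 2.7 * 9.81 / (1 + 0.8)
gamma_d = 2.7 * 9.81 / 1.8
gamma_d = 14.715 kN/m^3


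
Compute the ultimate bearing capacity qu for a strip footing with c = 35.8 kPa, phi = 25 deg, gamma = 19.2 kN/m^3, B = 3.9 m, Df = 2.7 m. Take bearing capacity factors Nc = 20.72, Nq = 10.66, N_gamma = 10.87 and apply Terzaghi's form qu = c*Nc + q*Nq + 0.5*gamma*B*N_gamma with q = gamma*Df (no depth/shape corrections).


Result: 1701.36 kPa

Derivation:
Compute qu = c*Nc + gamma*Df*Nq + 0.5*gamma*B*N_gamma
Term 1: 35.8 * 20.72 = 741.776
Term 2: 19.2 * 2.7 * 10.66 = 552.6144
Term 3: 0.5 * 19.2 * 3.9 * 10.87 = 406.9728
qu = 741.776 + 552.6144 + 406.9728
qu = 1701.36 kPa


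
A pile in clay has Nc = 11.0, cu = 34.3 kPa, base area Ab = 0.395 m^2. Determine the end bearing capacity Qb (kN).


Using Qb = Nc * cu * Ab
Qb = 11.0 * 34.3 * 0.395
Qb = 149.03 kN


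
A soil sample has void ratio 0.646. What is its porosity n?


Result: 0.3925

Derivation:
Using the relation n = e / (1 + e)
n = 0.646 / (1 + 0.646)
n = 0.646 / 1.646
n = 0.3925


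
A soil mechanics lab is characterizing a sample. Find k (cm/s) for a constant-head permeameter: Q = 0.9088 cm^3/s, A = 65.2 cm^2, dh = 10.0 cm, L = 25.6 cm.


Compute hydraulic gradient:
i = dh / L = 10.0 / 25.6 = 0.390625
Then apply Darcy's law:
k = Q / (A * i)
k = 0.9088 / (65.2 * 0.390625)
k = 0.9088 / 25.4688
k = 0.035683 cm/s


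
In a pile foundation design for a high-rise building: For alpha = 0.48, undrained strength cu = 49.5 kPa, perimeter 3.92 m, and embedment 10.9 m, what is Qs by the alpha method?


Using Qs = alpha * cu * perimeter * L
Qs = 0.48 * 49.5 * 3.92 * 10.9
Qs = 1015.22 kN


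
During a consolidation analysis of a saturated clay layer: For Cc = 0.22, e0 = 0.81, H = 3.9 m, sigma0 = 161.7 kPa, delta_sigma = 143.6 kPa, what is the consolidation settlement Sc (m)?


Using Sc = Cc * H / (1 + e0) * log10((sigma0 + delta_sigma) / sigma0)
Stress ratio = (161.7 + 143.6) / 161.7 = 1.88806
log10(1.88806) = 0.276017
Cc * H / (1 + e0) = 0.22 * 3.9 / (1 + 0.81) = 0.474033
Sc = 0.474033 * 0.276017
Sc = 0.1308 m


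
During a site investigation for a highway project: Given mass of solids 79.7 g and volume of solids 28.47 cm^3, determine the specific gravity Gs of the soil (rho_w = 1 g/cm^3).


Using Gs = m_s / (V_s * rho_w)
Since rho_w = 1 g/cm^3:
Gs = 79.7 / 28.47
Gs = 2.799


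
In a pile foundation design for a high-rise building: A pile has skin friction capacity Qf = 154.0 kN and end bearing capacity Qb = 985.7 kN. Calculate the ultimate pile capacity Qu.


Using Qu = Qf + Qb
Qu = 154.0 + 985.7
Qu = 1139.7 kN


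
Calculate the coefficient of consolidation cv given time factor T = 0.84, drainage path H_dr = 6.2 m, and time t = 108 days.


Result: 0.29898 m^2/day

Derivation:
Using cv = T * H_dr^2 / t
H_dr^2 = 6.2^2 = 38.44
cv = 0.84 * 38.44 / 108
cv = 0.29898 m^2/day


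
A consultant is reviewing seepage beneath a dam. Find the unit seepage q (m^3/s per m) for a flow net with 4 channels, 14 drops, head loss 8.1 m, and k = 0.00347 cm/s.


Convert k to m/s for unit consistency with H:
k = 0.00347 cm/s = 0.00347 / 100 m/s = 3.47e-05 m/s
Using q = k * H * Nf / Nd
Nf / Nd = 4 / 14 = 0.2857
q = 3.47e-05 * 8.1 * 0.2857
q = 8.031e-05 m^3/s per m


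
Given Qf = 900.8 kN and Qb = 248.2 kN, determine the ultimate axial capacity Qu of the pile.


Result: 1149.0 kN

Derivation:
Using Qu = Qf + Qb
Qu = 900.8 + 248.2
Qu = 1149.0 kN


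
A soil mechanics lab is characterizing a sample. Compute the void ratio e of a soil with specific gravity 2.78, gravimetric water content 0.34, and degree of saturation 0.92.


Using the relation e = Gs * w / S
e = 2.78 * 0.34 / 0.92
e = 1.0274


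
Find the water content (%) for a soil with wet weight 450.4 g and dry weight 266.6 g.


Result: 68.94 %

Derivation:
Using w = (m_wet - m_dry) / m_dry * 100
m_wet - m_dry = 450.4 - 266.6 = 183.8 g
w = 183.8 / 266.6 * 100
w = 68.94 %


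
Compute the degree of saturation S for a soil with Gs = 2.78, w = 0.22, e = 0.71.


Result: 0.8614

Derivation:
Using S = Gs * w / e
S = 2.78 * 0.22 / 0.71
S = 0.8614


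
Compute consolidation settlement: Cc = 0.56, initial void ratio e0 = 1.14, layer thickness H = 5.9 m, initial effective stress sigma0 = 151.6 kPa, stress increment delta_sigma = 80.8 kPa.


Using Sc = Cc * H / (1 + e0) * log10((sigma0 + delta_sigma) / sigma0)
Stress ratio = (151.6 + 80.8) / 151.6 = 1.53298
log10(1.53298) = 0.185537
Cc * H / (1 + e0) = 0.56 * 5.9 / (1 + 1.14) = 1.54393
Sc = 1.54393 * 0.185537
Sc = 0.2865 m


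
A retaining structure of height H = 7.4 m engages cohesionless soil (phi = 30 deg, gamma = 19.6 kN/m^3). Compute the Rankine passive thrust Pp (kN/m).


Compute passive earth pressure coefficient:
Kp = tan^2(45 + phi/2) = tan^2(60.0) = 3
Compute passive force:
Pp = 0.5 * Kp * gamma * H^2
Pp = 0.5 * 3 * 19.6 * 7.4^2
Pp = 1609.94 kN/m


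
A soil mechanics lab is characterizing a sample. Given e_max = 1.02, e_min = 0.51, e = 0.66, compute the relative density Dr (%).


Using Dr = (e_max - e) / (e_max - e_min) * 100
e_max - e = 1.02 - 0.66 = 0.36
e_max - e_min = 1.02 - 0.51 = 0.51
Dr = 0.36 / 0.51 * 100
Dr = 70.59 %


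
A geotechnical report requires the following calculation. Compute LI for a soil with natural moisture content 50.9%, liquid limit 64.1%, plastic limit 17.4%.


Result: 0.717

Derivation:
First compute the plasticity index:
PI = LL - PL = 64.1 - 17.4 = 46.7
Then compute the liquidity index:
LI = (w - PL) / PI
LI = (50.9 - 17.4) / 46.7
LI = 0.717


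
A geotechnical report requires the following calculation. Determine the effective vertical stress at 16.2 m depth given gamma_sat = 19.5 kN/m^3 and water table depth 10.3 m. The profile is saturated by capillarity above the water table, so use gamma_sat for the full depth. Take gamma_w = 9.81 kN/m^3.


Total stress = gamma_sat * depth
sigma = 19.5 * 16.2 = 315.9 kPa
Pore water pressure u = gamma_w * (depth - d_wt)
u = 9.81 * (16.2 - 10.3) = 57.879 kPa
Effective stress = sigma - u
sigma' = 315.9 - 57.879 = 258.02 kPa


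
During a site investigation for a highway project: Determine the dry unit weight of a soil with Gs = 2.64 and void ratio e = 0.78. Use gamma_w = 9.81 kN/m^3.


Using gamma_d = Gs * gamma_w / (1 + e)
gamma_d = 2.64 * 9.81 / (1 + 0.78)
gamma_d = 2.64 * 9.81 / 1.78
gamma_d = 14.55 kN/m^3


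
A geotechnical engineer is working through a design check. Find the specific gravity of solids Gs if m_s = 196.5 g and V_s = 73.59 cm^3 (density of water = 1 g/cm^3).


Result: 2.67

Derivation:
Using Gs = m_s / (V_s * rho_w)
Since rho_w = 1 g/cm^3:
Gs = 196.5 / 73.59
Gs = 2.67


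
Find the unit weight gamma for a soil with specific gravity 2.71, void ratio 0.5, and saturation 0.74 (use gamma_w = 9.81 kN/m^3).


Using gamma = gamma_w * (Gs + S*e) / (1 + e)
Numerator: Gs + S*e = 2.71 + 0.74*0.5 = 3.08
Denominator: 1 + e = 1 + 0.5 = 1.5
gamma = 9.81 * 3.08 / 1.5
gamma = 20.143 kN/m^3


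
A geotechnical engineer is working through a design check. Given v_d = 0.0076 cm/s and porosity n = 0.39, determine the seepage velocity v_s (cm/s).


Result: 0.01949 cm/s

Derivation:
Using v_s = v_d / n
v_s = 0.0076 / 0.39
v_s = 0.01949 cm/s


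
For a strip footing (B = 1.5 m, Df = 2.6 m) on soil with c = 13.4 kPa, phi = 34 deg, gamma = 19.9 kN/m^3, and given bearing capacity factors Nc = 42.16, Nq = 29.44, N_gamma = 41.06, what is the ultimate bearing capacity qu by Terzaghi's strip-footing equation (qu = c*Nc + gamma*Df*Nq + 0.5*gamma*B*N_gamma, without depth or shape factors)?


Result: 2700.99 kPa

Derivation:
Compute qu = c*Nc + gamma*Df*Nq + 0.5*gamma*B*N_gamma
Term 1: 13.4 * 42.16 = 564.944
Term 2: 19.9 * 2.6 * 29.44 = 1523.2256
Term 3: 0.5 * 19.9 * 1.5 * 41.06 = 612.8205
qu = 564.944 + 1523.2256 + 612.8205
qu = 2700.99 kPa


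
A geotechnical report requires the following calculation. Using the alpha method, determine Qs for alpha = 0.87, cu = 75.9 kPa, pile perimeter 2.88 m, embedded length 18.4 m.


Result: 3499.22 kN

Derivation:
Using Qs = alpha * cu * perimeter * L
Qs = 0.87 * 75.9 * 2.88 * 18.4
Qs = 3499.22 kN


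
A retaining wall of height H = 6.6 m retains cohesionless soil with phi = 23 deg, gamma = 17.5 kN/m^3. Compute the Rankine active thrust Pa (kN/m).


Compute active earth pressure coefficient:
Ka = tan^2(45 - phi/2) = tan^2(33.5) = 0.438092
Compute active force:
Pa = 0.5 * Ka * gamma * H^2
Pa = 0.5 * 0.438092 * 17.5 * 6.6^2
Pa = 166.98 kN/m


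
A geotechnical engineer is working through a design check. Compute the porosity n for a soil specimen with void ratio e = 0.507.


Result: 0.3364

Derivation:
Using the relation n = e / (1 + e)
n = 0.507 / (1 + 0.507)
n = 0.507 / 1.507
n = 0.3364


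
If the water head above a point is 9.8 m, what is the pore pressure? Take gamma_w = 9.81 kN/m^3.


Using u = gamma_w * h_w
u = 9.81 * 9.8
u = 96.14 kPa


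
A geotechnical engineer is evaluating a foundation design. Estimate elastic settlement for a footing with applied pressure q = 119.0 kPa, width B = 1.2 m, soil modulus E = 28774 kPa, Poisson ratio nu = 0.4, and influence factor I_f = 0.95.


Result: 3.96 mm

Derivation:
Using Se = q * B * (1 - nu^2) * I_f / E
1 - nu^2 = 1 - 0.4^2 = 0.84
Se = 119.0 * 1.2 * 0.84 * 0.95 / 28774
Se = 0.003960 m
Convert to mm: Se = 0.003960 * 1000 = 3.96 mm


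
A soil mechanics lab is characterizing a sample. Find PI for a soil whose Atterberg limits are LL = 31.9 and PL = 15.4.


Using PI = LL - PL
PI = 31.9 - 15.4
PI = 16.5


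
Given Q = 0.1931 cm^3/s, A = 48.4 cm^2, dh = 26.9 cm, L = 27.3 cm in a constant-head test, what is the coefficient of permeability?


Result: 0.004049 cm/s

Derivation:
Compute hydraulic gradient:
i = dh / L = 26.9 / 27.3 = 0.985348
Then apply Darcy's law:
k = Q / (A * i)
k = 0.1931 / (48.4 * 0.985348)
k = 0.1931 / 47.6908
k = 0.004049 cm/s


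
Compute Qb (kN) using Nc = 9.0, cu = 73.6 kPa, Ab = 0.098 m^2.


Using Qb = Nc * cu * Ab
Qb = 9.0 * 73.6 * 0.098
Qb = 64.92 kN


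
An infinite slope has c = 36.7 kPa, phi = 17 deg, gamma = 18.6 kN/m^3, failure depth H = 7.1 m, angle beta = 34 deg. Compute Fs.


Using Fs = c / (gamma*H*sin(beta)*cos(beta)) + tan(phi)/tan(beta)
Cohesion contribution = 36.7 / (18.6*7.1*sin(34)*cos(34))
Cohesion contribution = 0.599458
Friction contribution = tan(17)/tan(34) = 0.453264
Fs = 0.599458 + 0.453264
Fs = 1.053


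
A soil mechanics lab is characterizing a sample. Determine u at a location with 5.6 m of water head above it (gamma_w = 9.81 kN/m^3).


Result: 54.94 kPa

Derivation:
Using u = gamma_w * h_w
u = 9.81 * 5.6
u = 54.94 kPa


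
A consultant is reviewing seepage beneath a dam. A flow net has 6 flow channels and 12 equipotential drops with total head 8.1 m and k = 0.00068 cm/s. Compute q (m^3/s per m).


Result: 2.754e-05 m^3/s per m

Derivation:
Convert k to m/s for unit consistency with H:
k = 0.00068 cm/s = 0.00068 / 100 m/s = 6.8e-06 m/s
Using q = k * H * Nf / Nd
Nf / Nd = 6 / 12 = 0.5
q = 6.8e-06 * 8.1 * 0.5
q = 2.754e-05 m^3/s per m


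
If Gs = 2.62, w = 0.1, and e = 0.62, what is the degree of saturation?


Using S = Gs * w / e
S = 2.62 * 0.1 / 0.62
S = 0.4226


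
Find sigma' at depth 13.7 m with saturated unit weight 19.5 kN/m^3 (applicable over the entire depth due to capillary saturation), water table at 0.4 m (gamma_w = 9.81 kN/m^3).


Total stress = gamma_sat * depth
sigma = 19.5 * 13.7 = 267.15 kPa
Pore water pressure u = gamma_w * (depth - d_wt)
u = 9.81 * (13.7 - 0.4) = 130.473 kPa
Effective stress = sigma - u
sigma' = 267.15 - 130.473 = 136.68 kPa


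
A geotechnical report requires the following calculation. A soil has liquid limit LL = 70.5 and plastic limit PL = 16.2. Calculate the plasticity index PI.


Result: 54.3

Derivation:
Using PI = LL - PL
PI = 70.5 - 16.2
PI = 54.3


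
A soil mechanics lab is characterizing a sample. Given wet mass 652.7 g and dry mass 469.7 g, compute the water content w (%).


Using w = (m_wet - m_dry) / m_dry * 100
m_wet - m_dry = 652.7 - 469.7 = 183.0 g
w = 183.0 / 469.7 * 100
w = 38.96 %


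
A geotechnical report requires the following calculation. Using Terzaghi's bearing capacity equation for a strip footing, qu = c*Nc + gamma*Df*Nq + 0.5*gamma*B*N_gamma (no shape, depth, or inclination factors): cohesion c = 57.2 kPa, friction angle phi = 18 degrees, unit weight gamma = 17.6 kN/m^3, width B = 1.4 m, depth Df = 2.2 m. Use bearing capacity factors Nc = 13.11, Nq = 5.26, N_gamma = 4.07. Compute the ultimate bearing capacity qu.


Result: 1003.7 kPa

Derivation:
Compute qu = c*Nc + gamma*Df*Nq + 0.5*gamma*B*N_gamma
Term 1: 57.2 * 13.11 = 749.892
Term 2: 17.6 * 2.2 * 5.26 = 203.6672
Term 3: 0.5 * 17.6 * 1.4 * 4.07 = 50.1424
qu = 749.892 + 203.6672 + 50.1424
qu = 1003.7 kPa


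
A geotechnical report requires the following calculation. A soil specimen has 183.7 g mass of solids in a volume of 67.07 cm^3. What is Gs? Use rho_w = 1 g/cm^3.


Using Gs = m_s / (V_s * rho_w)
Since rho_w = 1 g/cm^3:
Gs = 183.7 / 67.07
Gs = 2.739


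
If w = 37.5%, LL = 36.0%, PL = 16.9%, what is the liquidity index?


Result: 1.079

Derivation:
First compute the plasticity index:
PI = LL - PL = 36.0 - 16.9 = 19.1
Then compute the liquidity index:
LI = (w - PL) / PI
LI = (37.5 - 16.9) / 19.1
LI = 1.079


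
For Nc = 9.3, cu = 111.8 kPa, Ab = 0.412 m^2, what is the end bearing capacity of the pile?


Using Qb = Nc * cu * Ab
Qb = 9.3 * 111.8 * 0.412
Qb = 428.37 kN


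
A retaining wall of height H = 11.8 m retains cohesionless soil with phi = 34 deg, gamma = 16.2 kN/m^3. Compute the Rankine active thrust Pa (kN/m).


Result: 318.86 kN/m

Derivation:
Compute active earth pressure coefficient:
Ka = tan^2(45 - phi/2) = tan^2(28.0) = 0.282715
Compute active force:
Pa = 0.5 * Ka * gamma * H^2
Pa = 0.5 * 0.282715 * 16.2 * 11.8^2
Pa = 318.86 kN/m


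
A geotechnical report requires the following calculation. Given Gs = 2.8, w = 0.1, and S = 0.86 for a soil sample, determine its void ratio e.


Using the relation e = Gs * w / S
e = 2.8 * 0.1 / 0.86
e = 0.3256


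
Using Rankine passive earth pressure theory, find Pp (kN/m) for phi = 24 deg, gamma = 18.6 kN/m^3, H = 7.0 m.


Compute passive earth pressure coefficient:
Kp = tan^2(45 + phi/2) = tan^2(57.0) = 2.371184
Compute passive force:
Pp = 0.5 * Kp * gamma * H^2
Pp = 0.5 * 2.371184 * 18.6 * 7.0^2
Pp = 1080.55 kN/m


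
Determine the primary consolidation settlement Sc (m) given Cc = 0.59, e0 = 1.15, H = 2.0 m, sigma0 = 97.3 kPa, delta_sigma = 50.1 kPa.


Result: 0.099 m

Derivation:
Using Sc = Cc * H / (1 + e0) * log10((sigma0 + delta_sigma) / sigma0)
Stress ratio = (97.3 + 50.1) / 97.3 = 1.5149
log10(1.5149) = 0.180385
Cc * H / (1 + e0) = 0.59 * 2.0 / (1 + 1.15) = 0.548837
Sc = 0.548837 * 0.180385
Sc = 0.099 m


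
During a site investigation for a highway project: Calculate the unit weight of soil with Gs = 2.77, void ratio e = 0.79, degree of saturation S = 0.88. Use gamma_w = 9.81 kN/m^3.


Result: 18.991 kN/m^3

Derivation:
Using gamma = gamma_w * (Gs + S*e) / (1 + e)
Numerator: Gs + S*e = 2.77 + 0.88*0.79 = 3.4652
Denominator: 1 + e = 1 + 0.79 = 1.79
gamma = 9.81 * 3.4652 / 1.79
gamma = 18.991 kN/m^3


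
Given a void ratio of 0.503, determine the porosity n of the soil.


Result: 0.3347

Derivation:
Using the relation n = e / (1 + e)
n = 0.503 / (1 + 0.503)
n = 0.503 / 1.503
n = 0.3347


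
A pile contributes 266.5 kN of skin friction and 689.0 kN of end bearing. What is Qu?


Result: 955.5 kN

Derivation:
Using Qu = Qf + Qb
Qu = 266.5 + 689.0
Qu = 955.5 kN


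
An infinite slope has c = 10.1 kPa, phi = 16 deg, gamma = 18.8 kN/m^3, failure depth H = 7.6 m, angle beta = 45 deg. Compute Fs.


Using Fs = c / (gamma*H*sin(beta)*cos(beta)) + tan(phi)/tan(beta)
Cohesion contribution = 10.1 / (18.8*7.6*sin(45)*cos(45))
Cohesion contribution = 0.141377
Friction contribution = tan(16)/tan(45) = 0.286745
Fs = 0.141377 + 0.286745
Fs = 0.428


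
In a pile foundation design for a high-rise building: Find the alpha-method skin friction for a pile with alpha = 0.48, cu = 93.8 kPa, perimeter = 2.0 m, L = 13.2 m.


Using Qs = alpha * cu * perimeter * L
Qs = 0.48 * 93.8 * 2.0 * 13.2
Qs = 1188.63 kN


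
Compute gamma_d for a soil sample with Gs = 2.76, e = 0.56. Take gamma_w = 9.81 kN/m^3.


Result: 17.356 kN/m^3

Derivation:
Using gamma_d = Gs * gamma_w / (1 + e)
gamma_d = 2.76 * 9.81 / (1 + 0.56)
gamma_d = 2.76 * 9.81 / 1.56
gamma_d = 17.356 kN/m^3


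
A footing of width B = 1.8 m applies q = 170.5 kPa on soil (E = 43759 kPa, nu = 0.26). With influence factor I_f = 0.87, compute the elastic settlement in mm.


Using Se = q * B * (1 - nu^2) * I_f / E
1 - nu^2 = 1 - 0.26^2 = 0.9324
Se = 170.5 * 1.8 * 0.9324 * 0.87 / 43759
Se = 0.005689 m
Convert to mm: Se = 0.005689 * 1000 = 5.689 mm


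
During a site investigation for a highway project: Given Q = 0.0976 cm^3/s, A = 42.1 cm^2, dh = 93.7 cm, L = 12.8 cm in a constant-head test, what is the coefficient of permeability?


Compute hydraulic gradient:
i = dh / L = 93.7 / 12.8 = 7.32031
Then apply Darcy's law:
k = Q / (A * i)
k = 0.0976 / (42.1 * 7.32031)
k = 0.0976 / 308.185
k = 0.000317 cm/s


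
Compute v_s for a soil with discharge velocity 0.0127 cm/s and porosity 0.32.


Result: 0.03969 cm/s

Derivation:
Using v_s = v_d / n
v_s = 0.0127 / 0.32
v_s = 0.03969 cm/s


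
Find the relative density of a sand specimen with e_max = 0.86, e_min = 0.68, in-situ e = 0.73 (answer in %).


Using Dr = (e_max - e) / (e_max - e_min) * 100
e_max - e = 0.86 - 0.73 = 0.13
e_max - e_min = 0.86 - 0.68 = 0.18
Dr = 0.13 / 0.18 * 100
Dr = 72.22 %


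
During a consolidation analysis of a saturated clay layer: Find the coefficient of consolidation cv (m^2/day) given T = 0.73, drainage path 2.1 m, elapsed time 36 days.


Result: 0.08943 m^2/day

Derivation:
Using cv = T * H_dr^2 / t
H_dr^2 = 2.1^2 = 4.41
cv = 0.73 * 4.41 / 36
cv = 0.08943 m^2/day


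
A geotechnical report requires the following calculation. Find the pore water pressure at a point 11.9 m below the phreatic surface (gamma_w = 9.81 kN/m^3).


Result: 116.74 kPa

Derivation:
Using u = gamma_w * h_w
u = 9.81 * 11.9
u = 116.74 kPa


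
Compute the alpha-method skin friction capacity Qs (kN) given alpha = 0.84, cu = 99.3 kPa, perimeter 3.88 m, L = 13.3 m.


Using Qs = alpha * cu * perimeter * L
Qs = 0.84 * 99.3 * 3.88 * 13.3
Qs = 4304.39 kN


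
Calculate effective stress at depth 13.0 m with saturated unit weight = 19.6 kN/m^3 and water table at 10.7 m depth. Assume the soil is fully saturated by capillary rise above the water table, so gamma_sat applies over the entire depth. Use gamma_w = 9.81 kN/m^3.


Result: 232.24 kPa

Derivation:
Total stress = gamma_sat * depth
sigma = 19.6 * 13.0 = 254.8 kPa
Pore water pressure u = gamma_w * (depth - d_wt)
u = 9.81 * (13.0 - 10.7) = 22.563 kPa
Effective stress = sigma - u
sigma' = 254.8 - 22.563 = 232.24 kPa


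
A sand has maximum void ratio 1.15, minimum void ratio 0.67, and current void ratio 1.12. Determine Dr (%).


Using Dr = (e_max - e) / (e_max - e_min) * 100
e_max - e = 1.15 - 1.12 = 0.03
e_max - e_min = 1.15 - 0.67 = 0.48
Dr = 0.03 / 0.48 * 100
Dr = 6.25 %


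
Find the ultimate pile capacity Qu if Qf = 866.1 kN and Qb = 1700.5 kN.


Result: 2566.6 kN

Derivation:
Using Qu = Qf + Qb
Qu = 866.1 + 1700.5
Qu = 2566.6 kN


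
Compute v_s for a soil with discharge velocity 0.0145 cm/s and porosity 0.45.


Result: 0.03222 cm/s

Derivation:
Using v_s = v_d / n
v_s = 0.0145 / 0.45
v_s = 0.03222 cm/s


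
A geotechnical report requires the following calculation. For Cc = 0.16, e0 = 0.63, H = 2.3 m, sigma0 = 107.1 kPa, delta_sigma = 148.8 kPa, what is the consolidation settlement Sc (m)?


Result: 0.0854 m

Derivation:
Using Sc = Cc * H / (1 + e0) * log10((sigma0 + delta_sigma) / sigma0)
Stress ratio = (107.1 + 148.8) / 107.1 = 2.38936
log10(2.38936) = 0.378281
Cc * H / (1 + e0) = 0.16 * 2.3 / (1 + 0.63) = 0.225767
Sc = 0.225767 * 0.378281
Sc = 0.0854 m


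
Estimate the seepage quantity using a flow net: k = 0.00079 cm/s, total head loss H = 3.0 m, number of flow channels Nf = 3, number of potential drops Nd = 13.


Convert k to m/s for unit consistency with H:
k = 0.00079 cm/s = 0.00079 / 100 m/s = 7.9e-06 m/s
Using q = k * H * Nf / Nd
Nf / Nd = 3 / 13 = 0.2308
q = 7.9e-06 * 3.0 * 0.2308
q = 5.469e-06 m^3/s per m


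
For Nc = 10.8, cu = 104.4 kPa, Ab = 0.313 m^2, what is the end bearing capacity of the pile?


Result: 352.91 kN

Derivation:
Using Qb = Nc * cu * Ab
Qb = 10.8 * 104.4 * 0.313
Qb = 352.91 kN


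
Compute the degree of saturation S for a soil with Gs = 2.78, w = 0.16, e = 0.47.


Using S = Gs * w / e
S = 2.78 * 0.16 / 0.47
S = 0.9464


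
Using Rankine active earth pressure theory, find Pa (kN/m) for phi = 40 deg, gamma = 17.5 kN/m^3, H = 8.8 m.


Compute active earth pressure coefficient:
Ka = tan^2(45 - phi/2) = tan^2(25.0) = 0.217443
Compute active force:
Pa = 0.5 * Ka * gamma * H^2
Pa = 0.5 * 0.217443 * 17.5 * 8.8^2
Pa = 147.34 kN/m


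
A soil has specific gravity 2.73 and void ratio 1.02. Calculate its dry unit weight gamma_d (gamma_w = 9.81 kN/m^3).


Using gamma_d = Gs * gamma_w / (1 + e)
gamma_d = 2.73 * 9.81 / (1 + 1.02)
gamma_d = 2.73 * 9.81 / 2.02
gamma_d = 13.258 kN/m^3


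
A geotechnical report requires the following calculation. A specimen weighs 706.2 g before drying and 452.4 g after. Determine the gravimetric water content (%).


Using w = (m_wet - m_dry) / m_dry * 100
m_wet - m_dry = 706.2 - 452.4 = 253.8 g
w = 253.8 / 452.4 * 100
w = 56.1 %


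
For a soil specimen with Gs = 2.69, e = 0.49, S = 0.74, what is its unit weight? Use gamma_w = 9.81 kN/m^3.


Result: 20.098 kN/m^3

Derivation:
Using gamma = gamma_w * (Gs + S*e) / (1 + e)
Numerator: Gs + S*e = 2.69 + 0.74*0.49 = 3.0526
Denominator: 1 + e = 1 + 0.49 = 1.49
gamma = 9.81 * 3.0526 / 1.49
gamma = 20.098 kN/m^3


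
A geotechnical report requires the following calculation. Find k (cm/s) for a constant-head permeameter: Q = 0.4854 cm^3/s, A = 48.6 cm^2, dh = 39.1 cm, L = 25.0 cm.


Compute hydraulic gradient:
i = dh / L = 39.1 / 25.0 = 1.564
Then apply Darcy's law:
k = Q / (A * i)
k = 0.4854 / (48.6 * 1.564)
k = 0.4854 / 76.0104
k = 0.006386 cm/s


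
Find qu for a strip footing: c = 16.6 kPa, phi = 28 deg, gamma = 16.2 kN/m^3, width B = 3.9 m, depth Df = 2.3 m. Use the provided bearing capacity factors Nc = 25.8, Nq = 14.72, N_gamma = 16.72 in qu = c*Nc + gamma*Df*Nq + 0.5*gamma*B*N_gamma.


Compute qu = c*Nc + gamma*Df*Nq + 0.5*gamma*B*N_gamma
Term 1: 16.6 * 25.8 = 428.28
Term 2: 16.2 * 2.3 * 14.72 = 548.4672
Term 3: 0.5 * 16.2 * 3.9 * 16.72 = 528.1848
qu = 428.28 + 548.4672 + 528.1848
qu = 1504.93 kPa


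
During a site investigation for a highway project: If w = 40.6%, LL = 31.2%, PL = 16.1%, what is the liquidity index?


First compute the plasticity index:
PI = LL - PL = 31.2 - 16.1 = 15.1
Then compute the liquidity index:
LI = (w - PL) / PI
LI = (40.6 - 16.1) / 15.1
LI = 1.623


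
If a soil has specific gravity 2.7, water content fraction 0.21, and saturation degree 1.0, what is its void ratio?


Result: 0.567

Derivation:
Using the relation e = Gs * w / S
e = 2.7 * 0.21 / 1.0
e = 0.567


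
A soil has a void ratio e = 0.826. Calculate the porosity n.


Result: 0.4524

Derivation:
Using the relation n = e / (1 + e)
n = 0.826 / (1 + 0.826)
n = 0.826 / 1.826
n = 0.4524


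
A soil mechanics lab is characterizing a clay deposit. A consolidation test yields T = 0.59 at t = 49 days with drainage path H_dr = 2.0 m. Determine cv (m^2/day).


Result: 0.04816 m^2/day

Derivation:
Using cv = T * H_dr^2 / t
H_dr^2 = 2.0^2 = 4.0
cv = 0.59 * 4.0 / 49
cv = 0.04816 m^2/day


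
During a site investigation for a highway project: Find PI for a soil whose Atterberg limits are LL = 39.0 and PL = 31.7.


Using PI = LL - PL
PI = 39.0 - 31.7
PI = 7.3


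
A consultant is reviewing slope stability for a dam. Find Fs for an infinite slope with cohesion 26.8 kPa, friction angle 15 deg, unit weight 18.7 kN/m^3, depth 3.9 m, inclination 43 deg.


Using Fs = c / (gamma*H*sin(beta)*cos(beta)) + tan(phi)/tan(beta)
Cohesion contribution = 26.8 / (18.7*3.9*sin(43)*cos(43))
Cohesion contribution = 0.736746
Friction contribution = tan(15)/tan(43) = 0.28734
Fs = 0.736746 + 0.28734
Fs = 1.024


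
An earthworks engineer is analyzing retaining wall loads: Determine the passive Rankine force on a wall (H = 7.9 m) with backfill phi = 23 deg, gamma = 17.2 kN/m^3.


Compute passive earth pressure coefficient:
Kp = tan^2(45 + phi/2) = tan^2(56.5) = 2.282623
Compute passive force:
Pp = 0.5 * Kp * gamma * H^2
Pp = 0.5 * 2.282623 * 17.2 * 7.9^2
Pp = 1225.14 kN/m


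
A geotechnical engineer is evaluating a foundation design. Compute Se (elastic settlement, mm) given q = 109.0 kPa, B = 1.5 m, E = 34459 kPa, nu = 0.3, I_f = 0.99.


Using Se = q * B * (1 - nu^2) * I_f / E
1 - nu^2 = 1 - 0.3^2 = 0.91
Se = 109.0 * 1.5 * 0.91 * 0.99 / 34459
Se = 0.004275 m
Convert to mm: Se = 0.004275 * 1000 = 4.275 mm


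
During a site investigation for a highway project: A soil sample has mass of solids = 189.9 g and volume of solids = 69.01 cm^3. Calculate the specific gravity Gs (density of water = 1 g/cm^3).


Using Gs = m_s / (V_s * rho_w)
Since rho_w = 1 g/cm^3:
Gs = 189.9 / 69.01
Gs = 2.752


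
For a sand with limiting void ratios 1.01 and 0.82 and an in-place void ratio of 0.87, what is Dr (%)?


Result: 73.68 %

Derivation:
Using Dr = (e_max - e) / (e_max - e_min) * 100
e_max - e = 1.01 - 0.87 = 0.14
e_max - e_min = 1.01 - 0.82 = 0.19
Dr = 0.14 / 0.19 * 100
Dr = 73.68 %


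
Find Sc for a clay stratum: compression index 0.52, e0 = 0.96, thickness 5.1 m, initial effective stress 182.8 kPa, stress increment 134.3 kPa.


Using Sc = Cc * H / (1 + e0) * log10((sigma0 + delta_sigma) / sigma0)
Stress ratio = (182.8 + 134.3) / 182.8 = 1.73468
log10(1.73468) = 0.23922
Cc * H / (1 + e0) = 0.52 * 5.1 / (1 + 0.96) = 1.35306
Sc = 1.35306 * 0.23922
Sc = 0.3237 m


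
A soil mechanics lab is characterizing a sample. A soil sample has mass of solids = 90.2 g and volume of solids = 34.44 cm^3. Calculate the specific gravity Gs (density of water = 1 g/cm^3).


Using Gs = m_s / (V_s * rho_w)
Since rho_w = 1 g/cm^3:
Gs = 90.2 / 34.44
Gs = 2.619


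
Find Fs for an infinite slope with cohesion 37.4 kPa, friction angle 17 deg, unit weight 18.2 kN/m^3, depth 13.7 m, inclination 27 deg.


Using Fs = c / (gamma*H*sin(beta)*cos(beta)) + tan(phi)/tan(beta)
Cohesion contribution = 37.4 / (18.2*13.7*sin(27)*cos(27))
Cohesion contribution = 0.37081
Friction contribution = tan(17)/tan(27) = 0.60003
Fs = 0.37081 + 0.60003
Fs = 0.971


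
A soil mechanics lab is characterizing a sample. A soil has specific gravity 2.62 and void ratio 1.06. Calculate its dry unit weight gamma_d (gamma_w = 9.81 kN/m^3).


Using gamma_d = Gs * gamma_w / (1 + e)
gamma_d = 2.62 * 9.81 / (1 + 1.06)
gamma_d = 2.62 * 9.81 / 2.06
gamma_d = 12.477 kN/m^3


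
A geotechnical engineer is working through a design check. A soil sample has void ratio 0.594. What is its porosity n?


Using the relation n = e / (1 + e)
n = 0.594 / (1 + 0.594)
n = 0.594 / 1.594
n = 0.3726


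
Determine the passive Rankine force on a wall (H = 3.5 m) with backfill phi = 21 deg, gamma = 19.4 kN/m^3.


Result: 251.56 kN/m

Derivation:
Compute passive earth pressure coefficient:
Kp = tan^2(45 + phi/2) = tan^2(55.5) = 2.117051
Compute passive force:
Pp = 0.5 * Kp * gamma * H^2
Pp = 0.5 * 2.117051 * 19.4 * 3.5^2
Pp = 251.56 kN/m


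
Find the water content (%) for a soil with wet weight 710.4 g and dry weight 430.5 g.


Using w = (m_wet - m_dry) / m_dry * 100
m_wet - m_dry = 710.4 - 430.5 = 279.9 g
w = 279.9 / 430.5 * 100
w = 65.02 %


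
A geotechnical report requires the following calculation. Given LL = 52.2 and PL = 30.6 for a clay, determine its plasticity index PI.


Result: 21.6

Derivation:
Using PI = LL - PL
PI = 52.2 - 30.6
PI = 21.6


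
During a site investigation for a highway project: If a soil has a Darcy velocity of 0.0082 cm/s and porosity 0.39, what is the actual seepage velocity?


Result: 0.02103 cm/s

Derivation:
Using v_s = v_d / n
v_s = 0.0082 / 0.39
v_s = 0.02103 cm/s


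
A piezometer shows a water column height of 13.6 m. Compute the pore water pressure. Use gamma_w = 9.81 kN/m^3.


Using u = gamma_w * h_w
u = 9.81 * 13.6
u = 133.42 kPa


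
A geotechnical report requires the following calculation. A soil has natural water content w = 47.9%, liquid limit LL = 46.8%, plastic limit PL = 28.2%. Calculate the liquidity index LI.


First compute the plasticity index:
PI = LL - PL = 46.8 - 28.2 = 18.6
Then compute the liquidity index:
LI = (w - PL) / PI
LI = (47.9 - 28.2) / 18.6
LI = 1.059


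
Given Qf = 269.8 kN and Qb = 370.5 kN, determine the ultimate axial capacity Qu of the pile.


Result: 640.3 kN

Derivation:
Using Qu = Qf + Qb
Qu = 269.8 + 370.5
Qu = 640.3 kN


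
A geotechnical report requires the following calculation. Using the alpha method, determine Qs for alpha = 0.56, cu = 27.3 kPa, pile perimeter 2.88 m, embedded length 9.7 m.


Using Qs = alpha * cu * perimeter * L
Qs = 0.56 * 27.3 * 2.88 * 9.7
Qs = 427.09 kN


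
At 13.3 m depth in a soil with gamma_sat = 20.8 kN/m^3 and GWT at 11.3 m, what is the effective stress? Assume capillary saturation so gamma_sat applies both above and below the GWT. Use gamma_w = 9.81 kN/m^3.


Total stress = gamma_sat * depth
sigma = 20.8 * 13.3 = 276.64 kPa
Pore water pressure u = gamma_w * (depth - d_wt)
u = 9.81 * (13.3 - 11.3) = 19.62 kPa
Effective stress = sigma - u
sigma' = 276.64 - 19.62 = 257.02 kPa


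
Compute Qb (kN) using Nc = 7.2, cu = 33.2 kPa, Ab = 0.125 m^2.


Using Qb = Nc * cu * Ab
Qb = 7.2 * 33.2 * 0.125
Qb = 29.88 kN


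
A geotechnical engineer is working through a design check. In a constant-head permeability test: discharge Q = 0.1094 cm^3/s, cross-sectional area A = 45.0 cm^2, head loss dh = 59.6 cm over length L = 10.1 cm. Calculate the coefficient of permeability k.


Compute hydraulic gradient:
i = dh / L = 59.6 / 10.1 = 5.90099
Then apply Darcy's law:
k = Q / (A * i)
k = 0.1094 / (45.0 * 5.90099)
k = 0.1094 / 265.545
k = 0.000412 cm/s


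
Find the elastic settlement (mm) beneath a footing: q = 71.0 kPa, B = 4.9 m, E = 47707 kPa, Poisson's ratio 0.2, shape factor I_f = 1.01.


Result: 7.071 mm

Derivation:
Using Se = q * B * (1 - nu^2) * I_f / E
1 - nu^2 = 1 - 0.2^2 = 0.96
Se = 71.0 * 4.9 * 0.96 * 1.01 / 47707
Se = 0.007071 m
Convert to mm: Se = 0.007071 * 1000 = 7.071 mm


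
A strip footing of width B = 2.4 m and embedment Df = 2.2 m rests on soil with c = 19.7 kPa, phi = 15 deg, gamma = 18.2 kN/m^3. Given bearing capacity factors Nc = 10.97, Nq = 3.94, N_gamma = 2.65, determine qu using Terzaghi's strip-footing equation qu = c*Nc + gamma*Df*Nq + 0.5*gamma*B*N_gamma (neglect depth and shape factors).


Result: 431.74 kPa

Derivation:
Compute qu = c*Nc + gamma*Df*Nq + 0.5*gamma*B*N_gamma
Term 1: 19.7 * 10.97 = 216.109
Term 2: 18.2 * 2.2 * 3.94 = 157.7576
Term 3: 0.5 * 18.2 * 2.4 * 2.65 = 57.876
qu = 216.109 + 157.7576 + 57.876
qu = 431.74 kPa


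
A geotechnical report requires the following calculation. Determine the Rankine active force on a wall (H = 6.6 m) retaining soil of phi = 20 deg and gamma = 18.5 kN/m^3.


Compute active earth pressure coefficient:
Ka = tan^2(45 - phi/2) = tan^2(35.0) = 0.490291
Compute active force:
Pa = 0.5 * Ka * gamma * H^2
Pa = 0.5 * 0.490291 * 18.5 * 6.6^2
Pa = 197.55 kN/m


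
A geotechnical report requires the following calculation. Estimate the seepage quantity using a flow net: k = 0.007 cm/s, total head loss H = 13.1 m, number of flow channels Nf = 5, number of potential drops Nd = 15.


Convert k to m/s for unit consistency with H:
k = 0.007 cm/s = 0.007 / 100 m/s = 7e-05 m/s
Using q = k * H * Nf / Nd
Nf / Nd = 5 / 15 = 0.3333
q = 7e-05 * 13.1 * 0.3333
q = 0.0003057 m^3/s per m


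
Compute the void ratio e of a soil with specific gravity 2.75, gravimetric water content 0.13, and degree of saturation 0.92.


Using the relation e = Gs * w / S
e = 2.75 * 0.13 / 0.92
e = 0.3886


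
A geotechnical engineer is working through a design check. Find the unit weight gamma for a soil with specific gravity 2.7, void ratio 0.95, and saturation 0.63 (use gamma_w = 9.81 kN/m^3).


Using gamma = gamma_w * (Gs + S*e) / (1 + e)
Numerator: Gs + S*e = 2.7 + 0.63*0.95 = 3.2985
Denominator: 1 + e = 1 + 0.95 = 1.95
gamma = 9.81 * 3.2985 / 1.95
gamma = 16.594 kN/m^3


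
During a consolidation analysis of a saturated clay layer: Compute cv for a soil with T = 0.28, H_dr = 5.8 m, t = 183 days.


Using cv = T * H_dr^2 / t
H_dr^2 = 5.8^2 = 33.64
cv = 0.28 * 33.64 / 183
cv = 0.05147 m^2/day


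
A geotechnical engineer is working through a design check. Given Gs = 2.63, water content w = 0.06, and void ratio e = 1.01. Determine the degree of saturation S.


Using S = Gs * w / e
S = 2.63 * 0.06 / 1.01
S = 0.1562


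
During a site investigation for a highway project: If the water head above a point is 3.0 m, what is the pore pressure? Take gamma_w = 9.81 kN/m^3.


Using u = gamma_w * h_w
u = 9.81 * 3.0
u = 29.43 kPa
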